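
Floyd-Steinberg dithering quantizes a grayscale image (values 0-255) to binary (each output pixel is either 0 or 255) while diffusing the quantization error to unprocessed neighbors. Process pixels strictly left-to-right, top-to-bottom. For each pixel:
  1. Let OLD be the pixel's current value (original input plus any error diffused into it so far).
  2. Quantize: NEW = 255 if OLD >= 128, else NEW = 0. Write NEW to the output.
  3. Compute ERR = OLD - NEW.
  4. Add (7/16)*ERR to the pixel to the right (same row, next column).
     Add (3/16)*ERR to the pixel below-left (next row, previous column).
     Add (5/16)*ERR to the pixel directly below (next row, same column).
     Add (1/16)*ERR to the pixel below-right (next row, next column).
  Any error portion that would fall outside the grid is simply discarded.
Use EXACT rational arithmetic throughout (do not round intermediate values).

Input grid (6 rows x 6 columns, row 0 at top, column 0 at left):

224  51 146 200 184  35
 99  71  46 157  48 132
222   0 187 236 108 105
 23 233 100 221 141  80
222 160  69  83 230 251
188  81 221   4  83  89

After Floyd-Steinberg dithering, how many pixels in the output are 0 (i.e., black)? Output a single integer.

(0,0): OLD=224 → NEW=255, ERR=-31
(0,1): OLD=599/16 → NEW=0, ERR=599/16
(0,2): OLD=41569/256 → NEW=255, ERR=-23711/256
(0,3): OLD=653223/4096 → NEW=255, ERR=-391257/4096
(0,4): OLD=9319825/65536 → NEW=255, ERR=-7391855/65536
(0,5): OLD=-15042825/1048576 → NEW=0, ERR=-15042825/1048576
(1,0): OLD=24661/256 → NEW=0, ERR=24661/256
(1,1): OLD=216147/2048 → NEW=0, ERR=216147/2048
(1,2): OLD=3123407/65536 → NEW=0, ERR=3123407/65536
(1,3): OLD=31736035/262144 → NEW=0, ERR=31736035/262144
(1,4): OLD=957276681/16777216 → NEW=0, ERR=957276681/16777216
(1,5): OLD=39038676079/268435456 → NEW=255, ERR=-29412365201/268435456
(2,0): OLD=8909377/32768 → NEW=255, ERR=553537/32768
(2,1): OLD=58016475/1048576 → NEW=0, ERR=58016475/1048576
(2,2): OLD=4284826961/16777216 → NEW=255, ERR=6636881/16777216
(2,3): OLD=38612089609/134217728 → NEW=255, ERR=4386568969/134217728
(2,4): OLD=546111172251/4294967296 → NEW=0, ERR=546111172251/4294967296
(2,5): OLD=8930396877293/68719476736 → NEW=255, ERR=-8593069690387/68719476736
(3,0): OLD=648491313/16777216 → NEW=0, ERR=648491313/16777216
(3,1): OLD=36014770013/134217728 → NEW=255, ERR=1789249373/134217728
(3,2): OLD=124062200679/1073741824 → NEW=0, ERR=124062200679/1073741824
(3,3): OLD=21002629570997/68719476736 → NEW=255, ERR=3479163003317/68719476736
(3,4): OLD=99770444280341/549755813888 → NEW=255, ERR=-40417288261099/549755813888
(3,5): OLD=146945866381595/8796093022208 → NEW=0, ERR=146945866381595/8796093022208
(4,0): OLD=508048770495/2147483648 → NEW=255, ERR=-39559559745/2147483648
(4,1): OLD=6191161262643/34359738368 → NEW=255, ERR=-2570572021197/34359738368
(4,2): OLD=90931782925993/1099511627776 → NEW=0, ERR=90931782925993/1099511627776
(4,3): OLD=2259542926362541/17592186044416 → NEW=255, ERR=-2226464514963539/17592186044416
(4,4): OLD=44459567844068989/281474976710656 → NEW=255, ERR=-27316551217148291/281474976710656
(4,5): OLD=942005334981328971/4503599627370496 → NEW=255, ERR=-206412569998147509/4503599627370496
(5,0): OLD=92477612167753/549755813888 → NEW=255, ERR=-47710120373687/549755813888
(5,1): OLD=598274715163097/17592186044416 → NEW=0, ERR=598274715163097/17592186044416
(5,2): OLD=32836454536766307/140737488355328 → NEW=255, ERR=-3051604993842333/140737488355328
(5,3): OLD=-261496349823784463/4503599627370496 → NEW=0, ERR=-261496349823784463/4503599627370496
(5,4): OLD=96971141648069457/9007199254740992 → NEW=0, ERR=96971141648069457/9007199254740992
(5,5): OLD=10566794391357438405/144115188075855872 → NEW=0, ERR=10566794391357438405/144115188075855872
Output grid:
  Row 0: #.###.  (2 black, running=2)
  Row 1: .....#  (5 black, running=7)
  Row 2: #.##.#  (2 black, running=9)
  Row 3: .#.##.  (3 black, running=12)
  Row 4: ##.###  (1 black, running=13)
  Row 5: #.#...  (4 black, running=17)

Answer: 17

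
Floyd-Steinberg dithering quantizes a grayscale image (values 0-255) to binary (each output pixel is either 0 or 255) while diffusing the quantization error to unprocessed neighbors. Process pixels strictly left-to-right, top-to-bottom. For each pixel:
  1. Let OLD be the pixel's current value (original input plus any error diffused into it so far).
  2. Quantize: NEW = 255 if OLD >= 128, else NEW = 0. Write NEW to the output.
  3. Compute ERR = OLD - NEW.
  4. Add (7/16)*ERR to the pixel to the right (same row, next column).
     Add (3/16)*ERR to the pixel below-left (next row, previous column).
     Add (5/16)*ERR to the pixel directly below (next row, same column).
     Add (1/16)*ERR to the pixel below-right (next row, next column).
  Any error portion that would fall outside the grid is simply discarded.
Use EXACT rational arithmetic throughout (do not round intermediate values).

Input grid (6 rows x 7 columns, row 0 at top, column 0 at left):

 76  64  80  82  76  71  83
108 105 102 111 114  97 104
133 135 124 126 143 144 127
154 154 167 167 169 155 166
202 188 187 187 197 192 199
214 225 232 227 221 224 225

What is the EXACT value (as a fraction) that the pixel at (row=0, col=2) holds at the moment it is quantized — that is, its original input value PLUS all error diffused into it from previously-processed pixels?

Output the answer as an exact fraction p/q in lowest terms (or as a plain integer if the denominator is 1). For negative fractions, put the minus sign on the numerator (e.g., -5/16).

Answer: 7843/64

Derivation:
(0,0): OLD=76 → NEW=0, ERR=76
(0,1): OLD=389/4 → NEW=0, ERR=389/4
(0,2): OLD=7843/64 → NEW=0, ERR=7843/64
Target (0,2): original=80, with diffused error = 7843/64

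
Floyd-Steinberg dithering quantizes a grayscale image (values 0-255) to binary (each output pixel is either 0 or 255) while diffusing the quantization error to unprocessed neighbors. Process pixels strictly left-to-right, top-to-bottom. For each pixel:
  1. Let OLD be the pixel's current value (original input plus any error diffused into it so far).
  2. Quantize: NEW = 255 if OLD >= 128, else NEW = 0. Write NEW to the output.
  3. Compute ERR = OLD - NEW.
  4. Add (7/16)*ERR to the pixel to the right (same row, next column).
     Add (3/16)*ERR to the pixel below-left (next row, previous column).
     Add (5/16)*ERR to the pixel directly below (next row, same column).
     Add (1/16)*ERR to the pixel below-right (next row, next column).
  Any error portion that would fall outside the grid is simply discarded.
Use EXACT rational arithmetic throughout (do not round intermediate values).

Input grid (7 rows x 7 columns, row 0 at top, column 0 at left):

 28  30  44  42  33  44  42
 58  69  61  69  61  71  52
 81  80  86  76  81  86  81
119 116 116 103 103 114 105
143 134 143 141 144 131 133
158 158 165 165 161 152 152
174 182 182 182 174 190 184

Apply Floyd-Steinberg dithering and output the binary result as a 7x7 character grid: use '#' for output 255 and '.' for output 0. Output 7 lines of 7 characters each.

(0,0): OLD=28 → NEW=0, ERR=28
(0,1): OLD=169/4 → NEW=0, ERR=169/4
(0,2): OLD=3999/64 → NEW=0, ERR=3999/64
(0,3): OLD=71001/1024 → NEW=0, ERR=71001/1024
(0,4): OLD=1037679/16384 → NEW=0, ERR=1037679/16384
(0,5): OLD=18798089/262144 → NEW=0, ERR=18798089/262144
(0,6): OLD=307747391/4194304 → NEW=0, ERR=307747391/4194304
(1,0): OLD=4779/64 → NEW=0, ERR=4779/64
(1,1): OLD=65709/512 → NEW=255, ERR=-64851/512
(1,2): OLD=667697/16384 → NEW=0, ERR=667697/16384
(1,3): OLD=8144669/65536 → NEW=0, ERR=8144669/65536
(1,4): OLD=641488119/4194304 → NEW=255, ERR=-428059401/4194304
(1,5): OLD=2230524327/33554432 → NEW=0, ERR=2230524327/33554432
(1,6): OLD=58247008745/536870912 → NEW=0, ERR=58247008745/536870912
(2,0): OLD=660159/8192 → NEW=0, ERR=660159/8192
(2,1): OLD=23064101/262144 → NEW=0, ERR=23064101/262144
(2,2): OLD=640106927/4194304 → NEW=255, ERR=-429440593/4194304
(2,3): OLD=1793617911/33554432 → NEW=0, ERR=1793617911/33554432
(2,4): OLD=24890568359/268435456 → NEW=0, ERR=24890568359/268435456
(2,5): OLD=1385593701005/8589934592 → NEW=255, ERR=-804839619955/8589934592
(2,6): OLD=10729452818859/137438953472 → NEW=0, ERR=10729452818859/137438953472
(3,0): OLD=673939919/4194304 → NEW=255, ERR=-395607601/4194304
(3,1): OLD=2955091363/33554432 → NEW=0, ERR=2955091363/33554432
(3,2): OLD=37059050137/268435456 → NEW=255, ERR=-31391991143/268435456
(3,3): OLD=85392479263/1073741824 → NEW=0, ERR=85392479263/1073741824
(3,4): OLD=20965329309135/137438953472 → NEW=255, ERR=-14081603826225/137438953472
(3,5): OLD=66331292104669/1099511627776 → NEW=0, ERR=66331292104669/1099511627776
(3,6): OLD=2637657220796483/17592186044416 → NEW=255, ERR=-1848350220529597/17592186044416
(4,0): OLD=69813510465/536870912 → NEW=255, ERR=-67088572095/536870912
(4,1): OLD=678848819917/8589934592 → NEW=0, ERR=678848819917/8589934592
(4,2): OLD=22188916394275/137438953472 → NEW=255, ERR=-12858016741085/137438953472
(4,3): OLD=108194918814833/1099511627776 → NEW=0, ERR=108194918814833/1099511627776
(4,4): OLD=1506905422065027/8796093022208 → NEW=255, ERR=-736098298598013/8796093022208
(4,5): OLD=24526853185751683/281474976710656 → NEW=0, ERR=24526853185751683/281474976710656
(4,6): OLD=639779515876965253/4503599627370496 → NEW=255, ERR=-508638389102511227/4503599627370496
(5,0): OLD=18384815340727/137438953472 → NEW=255, ERR=-16662117794633/137438953472
(5,1): OLD=114685015364285/1099511627776 → NEW=0, ERR=114685015364285/1099511627776
(5,2): OLD=1801331270314555/8796093022208 → NEW=255, ERR=-441672450348485/8796093022208
(5,3): OLD=10713283605779783/70368744177664 → NEW=255, ERR=-7230746159524537/70368744177664
(5,4): OLD=506121378538133037/4503599627370496 → NEW=0, ERR=506121378538133037/4503599627370496
(5,5): OLD=7277477351101197917/36028797018963968 → NEW=255, ERR=-1909865888734613923/36028797018963968
(5,6): OLD=57046874772653839059/576460752303423488 → NEW=0, ERR=57046874772653839059/576460752303423488
(6,0): OLD=2738610706035919/17592186044416 → NEW=255, ERR=-1747396735290161/17592186044416
(6,1): OLD=43388684063647131/281474976710656 → NEW=255, ERR=-28387434997570149/281474976710656
(6,2): OLD=492865905161644145/4503599627370496 → NEW=0, ERR=492865905161644145/4503599627370496
(6,3): OLD=7771466260511258159/36028797018963968 → NEW=255, ERR=-1415876979324553681/36028797018963968
(6,4): OLD=12650768435896090989/72057594037927936 → NEW=255, ERR=-5723918043775532691/72057594037927936
(6,5): OLD=1515036166223051004897/9223372036854775808 → NEW=255, ERR=-836923703174916826143/9223372036854775808
(6,6): OLD=25369965668572288156183/147573952589676412928 → NEW=255, ERR=-12261392241795197140457/147573952589676412928
Row 0: .......
Row 1: .#..#..
Row 2: ..#..#.
Row 3: #.#.#.#
Row 4: #.#.#.#
Row 5: #.##.#.
Row 6: ##.####

Answer: .......
.#..#..
..#..#.
#.#.#.#
#.#.#.#
#.##.#.
##.####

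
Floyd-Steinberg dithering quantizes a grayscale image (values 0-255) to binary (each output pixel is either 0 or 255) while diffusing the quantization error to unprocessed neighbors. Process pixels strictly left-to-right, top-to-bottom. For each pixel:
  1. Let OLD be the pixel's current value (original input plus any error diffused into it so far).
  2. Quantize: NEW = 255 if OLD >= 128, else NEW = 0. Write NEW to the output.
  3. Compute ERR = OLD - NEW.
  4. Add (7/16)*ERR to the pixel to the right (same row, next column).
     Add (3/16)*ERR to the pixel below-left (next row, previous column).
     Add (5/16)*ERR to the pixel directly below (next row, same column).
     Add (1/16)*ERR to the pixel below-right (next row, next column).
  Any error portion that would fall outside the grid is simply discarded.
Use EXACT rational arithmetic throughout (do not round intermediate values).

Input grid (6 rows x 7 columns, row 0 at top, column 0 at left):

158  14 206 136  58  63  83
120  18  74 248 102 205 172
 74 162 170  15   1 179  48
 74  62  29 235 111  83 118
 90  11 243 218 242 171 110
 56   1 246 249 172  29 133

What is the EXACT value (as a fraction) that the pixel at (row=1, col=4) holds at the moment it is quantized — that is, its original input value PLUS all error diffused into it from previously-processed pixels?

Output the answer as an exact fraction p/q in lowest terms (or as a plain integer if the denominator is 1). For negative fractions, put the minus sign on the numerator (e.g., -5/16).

Answer: 3315955559/16777216

Derivation:
(0,0): OLD=158 → NEW=255, ERR=-97
(0,1): OLD=-455/16 → NEW=0, ERR=-455/16
(0,2): OLD=49551/256 → NEW=255, ERR=-15729/256
(0,3): OLD=446953/4096 → NEW=0, ERR=446953/4096
(0,4): OLD=6929759/65536 → NEW=0, ERR=6929759/65536
(0,5): OLD=114568601/1048576 → NEW=0, ERR=114568601/1048576
(0,6): OLD=2194489135/16777216 → NEW=255, ERR=-2083700945/16777216
(1,0): OLD=21595/256 → NEW=0, ERR=21595/256
(1,1): OLD=58237/2048 → NEW=0, ERR=58237/2048
(1,2): OLD=5631041/65536 → NEW=0, ERR=5631041/65536
(1,3): OLD=87995757/262144 → NEW=255, ERR=21149037/262144
(1,4): OLD=3315955559/16777216 → NEW=255, ERR=-962234521/16777216
Target (1,4): original=102, with diffused error = 3315955559/16777216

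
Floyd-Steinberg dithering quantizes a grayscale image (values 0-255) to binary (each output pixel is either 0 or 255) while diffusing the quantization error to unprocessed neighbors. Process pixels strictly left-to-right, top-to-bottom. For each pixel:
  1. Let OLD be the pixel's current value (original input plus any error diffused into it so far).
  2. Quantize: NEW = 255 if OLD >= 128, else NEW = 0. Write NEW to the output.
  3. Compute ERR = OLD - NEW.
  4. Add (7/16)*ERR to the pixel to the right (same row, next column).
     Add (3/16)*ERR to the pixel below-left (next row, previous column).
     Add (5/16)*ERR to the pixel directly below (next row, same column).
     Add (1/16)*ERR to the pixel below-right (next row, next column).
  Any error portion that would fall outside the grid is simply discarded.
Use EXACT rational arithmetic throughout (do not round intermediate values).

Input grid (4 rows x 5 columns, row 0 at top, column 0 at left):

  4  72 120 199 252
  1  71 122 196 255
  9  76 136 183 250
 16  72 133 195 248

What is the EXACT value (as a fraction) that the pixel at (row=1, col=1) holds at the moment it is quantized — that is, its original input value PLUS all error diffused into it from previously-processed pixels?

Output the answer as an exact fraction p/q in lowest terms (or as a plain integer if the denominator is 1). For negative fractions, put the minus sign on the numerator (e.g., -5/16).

Answer: 42019/512

Derivation:
(0,0): OLD=4 → NEW=0, ERR=4
(0,1): OLD=295/4 → NEW=0, ERR=295/4
(0,2): OLD=9745/64 → NEW=255, ERR=-6575/64
(0,3): OLD=157751/1024 → NEW=255, ERR=-103369/1024
(0,4): OLD=3405185/16384 → NEW=255, ERR=-772735/16384
(1,0): OLD=1029/64 → NEW=0, ERR=1029/64
(1,1): OLD=42019/512 → NEW=0, ERR=42019/512
Target (1,1): original=71, with diffused error = 42019/512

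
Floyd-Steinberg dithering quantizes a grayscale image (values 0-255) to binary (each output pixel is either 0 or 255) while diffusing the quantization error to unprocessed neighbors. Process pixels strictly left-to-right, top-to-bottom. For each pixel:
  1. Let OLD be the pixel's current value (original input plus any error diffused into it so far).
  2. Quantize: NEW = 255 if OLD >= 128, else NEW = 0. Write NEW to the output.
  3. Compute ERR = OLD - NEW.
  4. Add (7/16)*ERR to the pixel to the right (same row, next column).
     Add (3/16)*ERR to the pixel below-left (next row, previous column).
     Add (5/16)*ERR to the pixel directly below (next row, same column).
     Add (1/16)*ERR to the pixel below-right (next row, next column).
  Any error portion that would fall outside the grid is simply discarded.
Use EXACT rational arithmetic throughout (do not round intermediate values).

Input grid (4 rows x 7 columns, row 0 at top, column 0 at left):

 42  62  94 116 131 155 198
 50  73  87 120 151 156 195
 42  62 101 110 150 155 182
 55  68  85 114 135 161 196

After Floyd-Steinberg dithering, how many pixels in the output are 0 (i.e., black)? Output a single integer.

Answer: 16

Derivation:
(0,0): OLD=42 → NEW=0, ERR=42
(0,1): OLD=643/8 → NEW=0, ERR=643/8
(0,2): OLD=16533/128 → NEW=255, ERR=-16107/128
(0,3): OLD=124819/2048 → NEW=0, ERR=124819/2048
(0,4): OLD=5166341/32768 → NEW=255, ERR=-3189499/32768
(0,5): OLD=58938147/524288 → NEW=0, ERR=58938147/524288
(0,6): OLD=2073511413/8388608 → NEW=255, ERR=-65583627/8388608
(1,0): OLD=10009/128 → NEW=0, ERR=10009/128
(1,1): OLD=114031/1024 → NEW=0, ERR=114031/1024
(1,2): OLD=3697755/32768 → NEW=0, ERR=3697755/32768
(1,3): OLD=21273119/131072 → NEW=255, ERR=-12150241/131072
(1,4): OLD=880081245/8388608 → NEW=0, ERR=880081245/8388608
(1,5): OLD=15400161709/67108864 → NEW=255, ERR=-1712598611/67108864
(1,6): OLD=202312203139/1073741824 → NEW=255, ERR=-71491961981/1073741824
(2,0): OLD=1430581/16384 → NEW=0, ERR=1430581/16384
(2,1): OLD=84434519/524288 → NEW=255, ERR=-49258921/524288
(2,2): OLD=710838341/8388608 → NEW=0, ERR=710838341/8388608
(2,3): OLD=9719305181/67108864 → NEW=255, ERR=-7393455139/67108864
(2,4): OLD=66575809101/536870912 → NEW=0, ERR=66575809101/536870912
(2,5): OLD=3356107675471/17179869184 → NEW=255, ERR=-1024758966449/17179869184
(2,6): OLD=36696684095769/274877906944 → NEW=255, ERR=-33397182174951/274877906944
(3,0): OLD=542489637/8388608 → NEW=0, ERR=542489637/8388608
(3,1): OLD=5924245889/67108864 → NEW=0, ERR=5924245889/67108864
(3,2): OLD=66342901299/536870912 → NEW=0, ERR=66342901299/536870912
(3,3): OLD=348283932037/2147483648 → NEW=255, ERR=-199324398203/2147483648
(3,4): OLD=31631479179301/274877906944 → NEW=0, ERR=31631479179301/274877906944
(3,5): OLD=390710196480895/2199023255552 → NEW=255, ERR=-170040733684865/2199023255552
(3,6): OLD=4238795358913505/35184372088832 → NEW=0, ERR=4238795358913505/35184372088832
Output grid:
  Row 0: ..#.#.#  (4 black, running=4)
  Row 1: ...#.##  (4 black, running=8)
  Row 2: .#.#.##  (3 black, running=11)
  Row 3: ...#.#.  (5 black, running=16)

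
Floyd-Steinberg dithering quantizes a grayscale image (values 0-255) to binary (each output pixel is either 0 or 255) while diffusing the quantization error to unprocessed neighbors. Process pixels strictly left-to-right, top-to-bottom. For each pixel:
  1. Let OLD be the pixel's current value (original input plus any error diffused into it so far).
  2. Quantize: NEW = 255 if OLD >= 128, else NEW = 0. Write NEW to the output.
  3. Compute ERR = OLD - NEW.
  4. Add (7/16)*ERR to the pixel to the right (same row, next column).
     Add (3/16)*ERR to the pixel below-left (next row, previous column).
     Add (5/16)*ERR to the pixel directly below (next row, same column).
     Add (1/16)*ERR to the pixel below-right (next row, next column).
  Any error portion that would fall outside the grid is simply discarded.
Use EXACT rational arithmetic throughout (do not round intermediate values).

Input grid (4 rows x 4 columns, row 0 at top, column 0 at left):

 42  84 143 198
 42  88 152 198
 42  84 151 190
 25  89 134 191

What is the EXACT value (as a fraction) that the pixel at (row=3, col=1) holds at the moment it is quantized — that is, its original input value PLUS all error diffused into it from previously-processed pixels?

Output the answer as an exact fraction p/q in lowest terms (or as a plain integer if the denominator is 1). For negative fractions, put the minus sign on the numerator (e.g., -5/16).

Answer: 17618373803/134217728

Derivation:
(0,0): OLD=42 → NEW=0, ERR=42
(0,1): OLD=819/8 → NEW=0, ERR=819/8
(0,2): OLD=24037/128 → NEW=255, ERR=-8603/128
(0,3): OLD=345283/2048 → NEW=255, ERR=-176957/2048
(1,0): OLD=9513/128 → NEW=0, ERR=9513/128
(1,1): OLD=145951/1024 → NEW=255, ERR=-115169/1024
(1,2): OLD=2358923/32768 → NEW=0, ERR=2358923/32768
(1,3): OLD=103962557/524288 → NEW=255, ERR=-29730883/524288
(2,0): OLD=723141/16384 → NEW=0, ERR=723141/16384
(2,1): OLD=45249223/524288 → NEW=0, ERR=45249223/524288
(2,2): OLD=202997379/1048576 → NEW=255, ERR=-64389501/1048576
(2,3): OLD=2515121239/16777216 → NEW=255, ERR=-1763068841/16777216
(3,0): OLD=461165429/8388608 → NEW=0, ERR=461165429/8388608
(3,1): OLD=17618373803/134217728 → NEW=255, ERR=-16607146837/134217728
Target (3,1): original=89, with diffused error = 17618373803/134217728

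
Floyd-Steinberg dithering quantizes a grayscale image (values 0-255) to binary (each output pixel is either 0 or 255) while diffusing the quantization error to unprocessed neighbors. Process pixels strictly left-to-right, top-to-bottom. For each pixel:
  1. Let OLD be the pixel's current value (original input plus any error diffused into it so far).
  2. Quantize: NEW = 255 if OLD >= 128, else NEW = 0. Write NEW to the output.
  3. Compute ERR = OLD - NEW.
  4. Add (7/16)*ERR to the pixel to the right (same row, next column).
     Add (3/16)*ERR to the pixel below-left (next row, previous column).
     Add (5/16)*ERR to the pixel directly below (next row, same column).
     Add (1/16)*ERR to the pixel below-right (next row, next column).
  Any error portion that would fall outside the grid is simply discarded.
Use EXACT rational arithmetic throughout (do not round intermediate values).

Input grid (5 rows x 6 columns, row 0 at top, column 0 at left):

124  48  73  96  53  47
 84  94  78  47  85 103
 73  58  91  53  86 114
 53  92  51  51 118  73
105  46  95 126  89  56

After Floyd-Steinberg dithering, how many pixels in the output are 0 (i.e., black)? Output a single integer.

Answer: 22

Derivation:
(0,0): OLD=124 → NEW=0, ERR=124
(0,1): OLD=409/4 → NEW=0, ERR=409/4
(0,2): OLD=7535/64 → NEW=0, ERR=7535/64
(0,3): OLD=151049/1024 → NEW=255, ERR=-110071/1024
(0,4): OLD=97855/16384 → NEW=0, ERR=97855/16384
(0,5): OLD=13005753/262144 → NEW=0, ERR=13005753/262144
(1,0): OLD=9083/64 → NEW=255, ERR=-7237/64
(1,1): OLD=54429/512 → NEW=0, ERR=54429/512
(1,2): OLD=2417249/16384 → NEW=255, ERR=-1760671/16384
(1,3): OLD=-1646771/65536 → NEW=0, ERR=-1646771/65536
(1,4): OLD=329073735/4194304 → NEW=0, ERR=329073735/4194304
(1,5): OLD=10281240257/67108864 → NEW=255, ERR=-6831520063/67108864
(2,0): OLD=471823/8192 → NEW=0, ERR=471823/8192
(2,1): OLD=23383829/262144 → NEW=0, ERR=23383829/262144
(2,2): OLD=412621183/4194304 → NEW=0, ERR=412621183/4194304
(2,3): OLD=3227320391/33554432 → NEW=0, ERR=3227320391/33554432
(2,4): OLD=141669327445/1073741824 → NEW=255, ERR=-132134837675/1073741824
(2,5): OLD=571282494371/17179869184 → NEW=0, ERR=571282494371/17179869184
(3,0): OLD=367941279/4194304 → NEW=0, ERR=367941279/4194304
(3,1): OLD=6049873843/33554432 → NEW=255, ERR=-2506506317/33554432
(3,2): OLD=19507405449/268435456 → NEW=0, ERR=19507405449/268435456
(3,3): OLD=1647978453339/17179869184 → NEW=0, ERR=1647978453339/17179869184
(3,4): OLD=18383445351035/137438953472 → NEW=255, ERR=-16663487784325/137438953472
(3,5): OLD=49822323717461/2199023255552 → NEW=0, ERR=49822323717461/2199023255552
(4,0): OLD=63569577969/536870912 → NEW=0, ERR=63569577969/536870912
(4,1): OLD=803744448061/8589934592 → NEW=0, ERR=803744448061/8589934592
(4,2): OLD=47268797301927/274877906944 → NEW=255, ERR=-22825068968793/274877906944
(4,3): OLD=446211310358499/4398046511104 → NEW=0, ERR=446211310358499/4398046511104
(4,4): OLD=7440955785189139/70368744177664 → NEW=0, ERR=7440955785189139/70368744177664
(4,5): OLD=114576951328730277/1125899906842624 → NEW=0, ERR=114576951328730277/1125899906842624
Output grid:
  Row 0: ...#..  (5 black, running=5)
  Row 1: #.#..#  (3 black, running=8)
  Row 2: ....#.  (5 black, running=13)
  Row 3: .#..#.  (4 black, running=17)
  Row 4: ..#...  (5 black, running=22)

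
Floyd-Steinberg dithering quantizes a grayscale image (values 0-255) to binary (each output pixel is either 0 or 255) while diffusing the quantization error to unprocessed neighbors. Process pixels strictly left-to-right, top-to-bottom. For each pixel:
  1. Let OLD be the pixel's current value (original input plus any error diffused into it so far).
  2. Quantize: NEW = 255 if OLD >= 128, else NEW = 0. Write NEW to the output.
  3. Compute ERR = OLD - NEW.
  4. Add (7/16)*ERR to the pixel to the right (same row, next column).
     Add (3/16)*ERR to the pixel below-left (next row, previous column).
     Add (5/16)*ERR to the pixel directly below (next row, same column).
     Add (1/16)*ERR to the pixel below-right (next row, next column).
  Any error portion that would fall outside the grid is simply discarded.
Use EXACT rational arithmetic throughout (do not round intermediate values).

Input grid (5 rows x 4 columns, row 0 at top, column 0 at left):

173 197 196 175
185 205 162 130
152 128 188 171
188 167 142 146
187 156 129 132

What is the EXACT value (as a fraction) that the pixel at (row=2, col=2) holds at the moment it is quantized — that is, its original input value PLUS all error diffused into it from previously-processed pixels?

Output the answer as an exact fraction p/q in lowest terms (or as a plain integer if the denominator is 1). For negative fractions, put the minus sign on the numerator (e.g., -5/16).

Answer: 212483249/1048576

Derivation:
(0,0): OLD=173 → NEW=255, ERR=-82
(0,1): OLD=1289/8 → NEW=255, ERR=-751/8
(0,2): OLD=19831/128 → NEW=255, ERR=-12809/128
(0,3): OLD=268737/2048 → NEW=255, ERR=-253503/2048
(1,0): OLD=18147/128 → NEW=255, ERR=-14493/128
(1,1): OLD=104693/1024 → NEW=0, ERR=104693/1024
(1,2): OLD=4796633/32768 → NEW=255, ERR=-3559207/32768
(1,3): OLD=19683647/524288 → NEW=0, ERR=19683647/524288
(2,0): OLD=2224727/16384 → NEW=255, ERR=-1953193/16384
(2,1): OLD=42127213/524288 → NEW=0, ERR=42127213/524288
(2,2): OLD=212483249/1048576 → NEW=255, ERR=-54903631/1048576
Target (2,2): original=188, with diffused error = 212483249/1048576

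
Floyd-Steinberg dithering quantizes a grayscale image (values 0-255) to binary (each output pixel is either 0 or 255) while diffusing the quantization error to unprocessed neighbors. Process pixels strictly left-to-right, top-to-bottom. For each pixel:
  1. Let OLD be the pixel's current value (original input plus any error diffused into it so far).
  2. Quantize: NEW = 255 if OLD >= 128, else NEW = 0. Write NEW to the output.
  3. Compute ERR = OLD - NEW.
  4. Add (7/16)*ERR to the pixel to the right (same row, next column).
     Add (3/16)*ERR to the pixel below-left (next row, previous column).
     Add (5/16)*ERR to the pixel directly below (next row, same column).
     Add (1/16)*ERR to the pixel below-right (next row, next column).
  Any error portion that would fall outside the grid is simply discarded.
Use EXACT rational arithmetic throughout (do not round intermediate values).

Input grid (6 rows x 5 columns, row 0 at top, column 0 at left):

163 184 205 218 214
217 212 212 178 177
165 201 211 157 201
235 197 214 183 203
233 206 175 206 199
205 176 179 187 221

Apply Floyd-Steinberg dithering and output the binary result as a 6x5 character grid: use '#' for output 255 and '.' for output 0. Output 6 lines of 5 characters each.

(0,0): OLD=163 → NEW=255, ERR=-92
(0,1): OLD=575/4 → NEW=255, ERR=-445/4
(0,2): OLD=10005/64 → NEW=255, ERR=-6315/64
(0,3): OLD=179027/1024 → NEW=255, ERR=-82093/1024
(0,4): OLD=2931525/16384 → NEW=255, ERR=-1246395/16384
(1,0): OLD=10713/64 → NEW=255, ERR=-5607/64
(1,1): OLD=58703/512 → NEW=0, ERR=58703/512
(1,2): OLD=3429851/16384 → NEW=255, ERR=-748069/16384
(1,3): OLD=7375471/65536 → NEW=0, ERR=7375471/65536
(1,4): OLD=207044397/1048576 → NEW=255, ERR=-60342483/1048576
(2,0): OLD=1303509/8192 → NEW=255, ERR=-785451/8192
(2,1): OLD=47407511/262144 → NEW=255, ERR=-19439209/262144
(2,2): OLD=807639749/4194304 → NEW=255, ERR=-261907771/4194304
(2,3): OLD=10147272511/67108864 → NEW=255, ERR=-6965487809/67108864
(2,4): OLD=155306579705/1073741824 → NEW=255, ERR=-118497585415/1073741824
(3,0): OLD=801671653/4194304 → NEW=255, ERR=-267875867/4194304
(3,1): OLD=4301152097/33554432 → NEW=255, ERR=-4255228063/33554432
(3,2): OLD=123382034843/1073741824 → NEW=0, ERR=123382034843/1073741824
(3,3): OLD=378476266779/2147483648 → NEW=255, ERR=-169132063461/2147483648
(3,4): OLD=4383230980439/34359738368 → NEW=0, ERR=4383230980439/34359738368
(4,0): OLD=101610203627/536870912 → NEW=255, ERR=-35291878933/536870912
(4,1): OLD=2665700139339/17179869184 → NEW=255, ERR=-1715166502581/17179869184
(4,2): OLD=39730184693253/274877906944 → NEW=255, ERR=-30363681577467/274877906944
(4,3): OLD=721990634080459/4398046511104 → NEW=255, ERR=-399511226251061/4398046511104
(4,4): OLD=13665686869110541/70368744177664 → NEW=255, ERR=-4278342896193779/70368744177664
(5,0): OLD=45557770786497/274877906944 → NEW=255, ERR=-24536095484223/274877906944
(5,1): OLD=177964855306083/2199023255552 → NEW=0, ERR=177964855306083/2199023255552
(5,2): OLD=11020802352475739/70368744177664 → NEW=255, ERR=-6923227412828581/70368744177664
(5,3): OLD=27377915354318213/281474976710656 → NEW=0, ERR=27377915354318213/281474976710656
(5,4): OLD=1075805348725163623/4503599627370496 → NEW=255, ERR=-72612556254312857/4503599627370496
Row 0: #####
Row 1: #.#.#
Row 2: #####
Row 3: ##.#.
Row 4: #####
Row 5: #.#.#

Answer: #####
#.#.#
#####
##.#.
#####
#.#.#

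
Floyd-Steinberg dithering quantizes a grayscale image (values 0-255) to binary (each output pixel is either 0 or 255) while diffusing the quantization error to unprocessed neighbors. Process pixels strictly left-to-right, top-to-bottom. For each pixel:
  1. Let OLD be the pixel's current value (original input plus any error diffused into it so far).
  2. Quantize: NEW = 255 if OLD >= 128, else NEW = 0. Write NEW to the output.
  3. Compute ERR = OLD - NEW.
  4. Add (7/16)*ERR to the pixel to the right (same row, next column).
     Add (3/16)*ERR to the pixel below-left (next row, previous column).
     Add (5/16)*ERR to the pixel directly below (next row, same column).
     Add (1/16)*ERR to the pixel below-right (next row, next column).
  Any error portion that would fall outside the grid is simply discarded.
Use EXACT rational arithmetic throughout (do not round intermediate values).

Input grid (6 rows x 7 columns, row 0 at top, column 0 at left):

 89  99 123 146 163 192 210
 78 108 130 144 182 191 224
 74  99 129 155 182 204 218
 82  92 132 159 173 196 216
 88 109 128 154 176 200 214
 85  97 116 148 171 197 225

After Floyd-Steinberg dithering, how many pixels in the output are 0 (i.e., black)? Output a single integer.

Answer: 17

Derivation:
(0,0): OLD=89 → NEW=0, ERR=89
(0,1): OLD=2207/16 → NEW=255, ERR=-1873/16
(0,2): OLD=18377/256 → NEW=0, ERR=18377/256
(0,3): OLD=726655/4096 → NEW=255, ERR=-317825/4096
(0,4): OLD=8457593/65536 → NEW=255, ERR=-8254087/65536
(0,5): OLD=143547983/1048576 → NEW=255, ERR=-123838897/1048576
(0,6): OLD=2656343081/16777216 → NEW=255, ERR=-1621846999/16777216
(1,0): OLD=21469/256 → NEW=0, ERR=21469/256
(1,1): OLD=260363/2048 → NEW=0, ERR=260363/2048
(1,2): OLD=12201959/65536 → NEW=255, ERR=-4509721/65536
(1,3): OLD=18485787/262144 → NEW=0, ERR=18485787/262144
(1,4): OLD=2457848497/16777216 → NEW=255, ERR=-1820341583/16777216
(1,5): OLD=10821540993/134217728 → NEW=0, ERR=10821540993/134217728
(1,6): OLD=476061865327/2147483648 → NEW=255, ERR=-71546464913/2147483648
(2,0): OLD=4064681/32768 → NEW=0, ERR=4064681/32768
(2,1): OLD=194339539/1048576 → NEW=255, ERR=-73047341/1048576
(2,2): OLD=1647287097/16777216 → NEW=0, ERR=1647287097/16777216
(2,3): OLD=26219221937/134217728 → NEW=255, ERR=-8006298703/134217728
(2,4): OLD=151956807809/1073741824 → NEW=255, ERR=-121847357311/1073741824
(2,5): OLD=5721603786795/34359738368 → NEW=255, ERR=-3040129497045/34359738368
(2,6): OLD=95612458249437/549755813888 → NEW=255, ERR=-44575274292003/549755813888
(3,0): OLD=1806938649/16777216 → NEW=0, ERR=1806938649/16777216
(3,1): OLD=19261911589/134217728 → NEW=255, ERR=-14963609051/134217728
(3,2): OLD=105622553151/1073741824 → NEW=0, ERR=105622553151/1073741824
(3,3): OLD=722647356617/4294967296 → NEW=255, ERR=-372569303863/4294967296
(3,4): OLD=43578296657433/549755813888 → NEW=0, ERR=43578296657433/549755813888
(3,5): OLD=794880139685979/4398046511104 → NEW=255, ERR=-326621720645541/4398046511104
(3,6): OLD=10741149150554757/70368744177664 → NEW=255, ERR=-7202880614749563/70368744177664
(4,0): OLD=216365279831/2147483648 → NEW=0, ERR=216365279831/2147483648
(4,1): OLD=4927703182827/34359738368 → NEW=255, ERR=-3834030101013/34359738368
(4,2): OLD=47657794764965/549755813888 → NEW=0, ERR=47657794764965/549755813888
(4,3): OLD=817286085744039/4398046511104 → NEW=255, ERR=-304215774587481/4398046511104
(4,4): OLD=5318572145180741/35184372088832 → NEW=255, ERR=-3653442737471419/35184372088832
(4,5): OLD=131871425520184389/1125899906842624 → NEW=0, ERR=131871425520184389/1125899906842624
(4,6): OLD=4118335650005211763/18014398509481984 → NEW=255, ERR=-475335969912694157/18014398509481984
(5,0): OLD=52536376263921/549755813888 → NEW=0, ERR=52536376263921/549755813888
(5,1): OLD=556308072426107/4398046511104 → NEW=0, ERR=556308072426107/4398046511104
(5,2): OLD=6279919722749133/35184372088832 → NEW=255, ERR=-2692095159903027/35184372088832
(5,3): OLD=22196533328038625/281474976710656 → NEW=0, ERR=22196533328038625/281474976710656
(5,4): OLD=3435149278577231755/18014398509481984 → NEW=255, ERR=-1158522341340674165/18014398509481984
(5,5): OLD=27962435581396898267/144115188075855872 → NEW=255, ERR=-8786937377946349093/144115188075855872
(5,6): OLD=455172219097532531061/2305843009213693952 → NEW=255, ERR=-132817748251959426699/2305843009213693952
Output grid:
  Row 0: .#.####  (2 black, running=2)
  Row 1: ..#.#.#  (4 black, running=6)
  Row 2: .#.####  (2 black, running=8)
  Row 3: .#.#.##  (3 black, running=11)
  Row 4: .#.##.#  (3 black, running=14)
  Row 5: ..#.###  (3 black, running=17)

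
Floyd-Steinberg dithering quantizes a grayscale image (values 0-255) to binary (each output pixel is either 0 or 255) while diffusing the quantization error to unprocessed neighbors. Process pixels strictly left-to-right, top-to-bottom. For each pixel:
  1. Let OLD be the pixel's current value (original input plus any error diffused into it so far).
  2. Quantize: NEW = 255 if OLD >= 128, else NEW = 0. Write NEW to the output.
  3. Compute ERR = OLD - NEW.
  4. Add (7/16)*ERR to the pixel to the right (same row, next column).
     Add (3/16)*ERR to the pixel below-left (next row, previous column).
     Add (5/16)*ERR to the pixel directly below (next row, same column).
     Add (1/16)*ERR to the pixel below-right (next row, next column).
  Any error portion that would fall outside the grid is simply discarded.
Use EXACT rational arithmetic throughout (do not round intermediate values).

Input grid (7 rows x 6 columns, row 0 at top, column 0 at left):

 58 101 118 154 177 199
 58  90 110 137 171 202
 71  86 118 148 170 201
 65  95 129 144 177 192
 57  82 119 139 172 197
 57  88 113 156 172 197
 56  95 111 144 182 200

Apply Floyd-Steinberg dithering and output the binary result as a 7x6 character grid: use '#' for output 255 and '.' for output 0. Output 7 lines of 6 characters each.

(0,0): OLD=58 → NEW=0, ERR=58
(0,1): OLD=1011/8 → NEW=0, ERR=1011/8
(0,2): OLD=22181/128 → NEW=255, ERR=-10459/128
(0,3): OLD=242179/2048 → NEW=0, ERR=242179/2048
(0,4): OLD=7495189/32768 → NEW=255, ERR=-860651/32768
(0,5): OLD=98308755/524288 → NEW=255, ERR=-35384685/524288
(1,0): OLD=12777/128 → NEW=0, ERR=12777/128
(1,1): OLD=165343/1024 → NEW=255, ERR=-95777/1024
(1,2): OLD=2412235/32768 → NEW=0, ERR=2412235/32768
(1,3): OLD=25706991/131072 → NEW=255, ERR=-7716369/131072
(1,4): OLD=1105385325/8388608 → NEW=255, ERR=-1033709715/8388608
(1,5): OLD=16824911595/134217728 → NEW=0, ERR=16824911595/134217728
(2,0): OLD=1387013/16384 → NEW=0, ERR=1387013/16384
(2,1): OLD=59690247/524288 → NEW=0, ERR=59690247/524288
(2,2): OLD=1459032021/8388608 → NEW=255, ERR=-680063019/8388608
(2,3): OLD=5075473773/67108864 → NEW=0, ERR=5075473773/67108864
(2,4): OLD=396005248711/2147483648 → NEW=255, ERR=-151603081529/2147483648
(2,5): OLD=6926449081825/34359738368 → NEW=255, ERR=-1835284202015/34359738368
(3,0): OLD=946252341/8388608 → NEW=0, ERR=946252341/8388608
(3,1): OLD=11409815953/67108864 → NEW=255, ERR=-5702944367/67108864
(3,2): OLD=47128168451/536870912 → NEW=0, ERR=47128168451/536870912
(3,3): OLD=6450561467849/34359738368 → NEW=255, ERR=-2311171815991/34359738368
(3,4): OLD=33046559894825/274877906944 → NEW=0, ERR=33046559894825/274877906944
(3,5): OLD=982934286879431/4398046511104 → NEW=255, ERR=-138567573452089/4398046511104
(4,0): OLD=81944544507/1073741824 → NEW=0, ERR=81944544507/1073741824
(4,1): OLD=1930014845631/17179869184 → NEW=0, ERR=1930014845631/17179869184
(4,2): OLD=97668740631949/549755813888 → NEW=255, ERR=-42518991909491/549755813888
(4,3): OLD=986668845303969/8796093022208 → NEW=0, ERR=986668845303969/8796093022208
(4,4): OLD=34977914071809969/140737488355328 → NEW=255, ERR=-910145458798671/140737488355328
(4,5): OLD=431982571998219319/2251799813685248 → NEW=255, ERR=-142226380491518921/2251799813685248
(5,0): OLD=28013648793261/274877906944 → NEW=0, ERR=28013648793261/274877906944
(5,1): OLD=1389448275420029/8796093022208 → NEW=255, ERR=-853555445243011/8796093022208
(5,2): OLD=5237551425783343/70368744177664 → NEW=0, ERR=5237551425783343/70368744177664
(5,3): OLD=489924700214957301/2251799813685248 → NEW=255, ERR=-84284252274780939/2251799813685248
(5,4): OLD=670007470944712693/4503599627370496 → NEW=255, ERR=-478410434034763787/4503599627370496
(5,5): OLD=9395084527631710201/72057594037927936 → NEW=255, ERR=-8979601952039913479/72057594037927936
(6,0): OLD=9802816819091095/140737488355328 → NEW=0, ERR=9802816819091095/140737488355328
(6,1): OLD=260024561151145035/2251799813685248 → NEW=0, ERR=260024561151145035/2251799813685248
(6,2): OLD=1546503418620449235/9007199254740992 → NEW=255, ERR=-750332391338503725/9007199254740992
(6,3): OLD=11614519276349785895/144115188075855872 → NEW=0, ERR=11614519276349785895/144115188075855872
(6,4): OLD=365147589307953133639/2305843009213693952 → NEW=255, ERR=-222842378041538824121/2305843009213693952
(6,5): OLD=4137118528640863661969/36893488147419103232 → NEW=0, ERR=4137118528640863661969/36893488147419103232
Row 0: ..#.##
Row 1: .#.##.
Row 2: ..#.##
Row 3: .#.#.#
Row 4: ..#.##
Row 5: .#.###
Row 6: ..#.#.

Answer: ..#.##
.#.##.
..#.##
.#.#.#
..#.##
.#.###
..#.#.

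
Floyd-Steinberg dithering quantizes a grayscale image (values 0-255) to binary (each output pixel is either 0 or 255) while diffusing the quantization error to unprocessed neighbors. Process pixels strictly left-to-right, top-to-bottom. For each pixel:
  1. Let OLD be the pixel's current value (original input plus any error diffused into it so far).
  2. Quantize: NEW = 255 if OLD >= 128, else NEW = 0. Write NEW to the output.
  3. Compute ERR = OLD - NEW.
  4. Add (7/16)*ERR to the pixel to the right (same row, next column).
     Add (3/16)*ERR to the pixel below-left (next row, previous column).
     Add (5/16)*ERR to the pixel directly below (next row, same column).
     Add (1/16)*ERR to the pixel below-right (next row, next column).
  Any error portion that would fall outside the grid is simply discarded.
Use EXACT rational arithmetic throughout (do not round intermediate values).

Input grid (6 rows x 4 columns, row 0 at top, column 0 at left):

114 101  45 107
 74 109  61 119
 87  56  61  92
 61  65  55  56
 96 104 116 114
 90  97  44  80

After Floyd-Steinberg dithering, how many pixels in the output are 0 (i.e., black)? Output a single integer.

Answer: 17

Derivation:
(0,0): OLD=114 → NEW=0, ERR=114
(0,1): OLD=1207/8 → NEW=255, ERR=-833/8
(0,2): OLD=-71/128 → NEW=0, ERR=-71/128
(0,3): OLD=218639/2048 → NEW=0, ERR=218639/2048
(1,0): OLD=11533/128 → NEW=0, ERR=11533/128
(1,1): OLD=125851/1024 → NEW=0, ERR=125851/1024
(1,2): OLD=4197751/32768 → NEW=255, ERR=-4158089/32768
(1,3): OLD=50756593/524288 → NEW=0, ERR=50756593/524288
(2,0): OLD=2264281/16384 → NEW=255, ERR=-1913639/16384
(2,1): OLD=13183523/524288 → NEW=0, ERR=13183523/524288
(2,2): OLD=61006015/1048576 → NEW=0, ERR=61006015/1048576
(2,3): OLD=2345053059/16777216 → NEW=255, ERR=-1933137021/16777216
(3,0): OLD=245073417/8388608 → NEW=0, ERR=245073417/8388608
(3,1): OLD=11978709271/134217728 → NEW=0, ERR=11978709271/134217728
(3,2): OLD=197986108521/2147483648 → NEW=0, ERR=197986108521/2147483648
(3,3): OLD=2197780733535/34359738368 → NEW=0, ERR=2197780733535/34359738368
(4,0): OLD=261700431381/2147483648 → NEW=0, ERR=261700431381/2147483648
(4,1): OLD=3510154835967/17179869184 → NEW=255, ERR=-870711805953/17179869184
(4,2): OLD=77080489583327/549755813888 → NEW=255, ERR=-63107242958113/549755813888
(4,3): OLD=787510806289097/8796093022208 → NEW=0, ERR=787510806289097/8796093022208
(5,0): OLD=32594893462341/274877906944 → NEW=0, ERR=32594893462341/274877906944
(5,1): OLD=1047909224233667/8796093022208 → NEW=0, ERR=1047909224233667/8796093022208
(5,2): OLD=324873831088763/4398046511104 → NEW=0, ERR=324873831088763/4398046511104
(5,3): OLD=18735070847784599/140737488355328 → NEW=255, ERR=-17152988682824041/140737488355328
Output grid:
  Row 0: .#..  (3 black, running=3)
  Row 1: ..#.  (3 black, running=6)
  Row 2: #..#  (2 black, running=8)
  Row 3: ....  (4 black, running=12)
  Row 4: .##.  (2 black, running=14)
  Row 5: ...#  (3 black, running=17)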